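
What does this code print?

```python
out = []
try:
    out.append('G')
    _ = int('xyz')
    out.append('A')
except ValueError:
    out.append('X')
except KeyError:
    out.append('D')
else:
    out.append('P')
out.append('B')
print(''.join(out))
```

Execution trace: 'G' (try body) → 'X' (except ValueError) → 'B' (after the try/except). Output: GXB

Answer: GXB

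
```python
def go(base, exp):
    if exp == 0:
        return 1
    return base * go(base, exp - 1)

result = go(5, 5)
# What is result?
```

go(5, 5) = 5 * 5 * 5 * 5 * 5 = 3125

Answer: 3125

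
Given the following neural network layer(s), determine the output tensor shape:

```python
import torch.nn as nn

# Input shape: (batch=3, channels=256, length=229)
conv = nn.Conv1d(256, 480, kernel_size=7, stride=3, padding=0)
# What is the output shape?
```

Input: (3, 256, 229) -> Output: (3, 480, 75)

Answer: (3, 480, 75)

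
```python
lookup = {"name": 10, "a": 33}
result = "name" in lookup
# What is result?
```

Trace:
`lookup = {"name": 10, "a": 33}` → lookup = {'name': 10, 'a': 33}
`result = "name" in lookup` → result = True
So result = True

Answer: True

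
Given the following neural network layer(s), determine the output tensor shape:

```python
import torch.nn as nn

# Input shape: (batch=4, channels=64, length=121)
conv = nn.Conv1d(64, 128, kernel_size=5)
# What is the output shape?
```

Input: (4, 64, 121) -> Output: (4, 128, 117)

Answer: (4, 128, 117)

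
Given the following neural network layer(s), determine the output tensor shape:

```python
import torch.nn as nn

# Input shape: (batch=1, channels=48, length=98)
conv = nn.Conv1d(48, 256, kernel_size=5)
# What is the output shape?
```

Input: (1, 48, 98) -> Output: (1, 256, 94)

Answer: (1, 256, 94)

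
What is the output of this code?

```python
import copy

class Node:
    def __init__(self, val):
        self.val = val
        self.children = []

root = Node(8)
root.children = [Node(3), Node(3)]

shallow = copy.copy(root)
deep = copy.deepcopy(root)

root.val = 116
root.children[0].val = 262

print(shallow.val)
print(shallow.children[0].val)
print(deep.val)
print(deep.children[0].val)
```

Key concept: deep copy with custom objects.
Step by step:
`root = Node(8)` → root = Node(val=8, children=[])
`root.children = [Node(3), Node(3)]` → root = Node(val=8, children=[Node(val=3, children=[]), Node(val=3, children=[])])
`shallow = copy.copy(root)` → shallow = Node(val=8, children=[Node(val=3, children=[]), Node(val=3, children=[])])
`deep = copy.deepcopy(root)` → deep = Node(val=8, children=[Node(val=3, children=[]), Node(val=3, children=[])])
`root.val = 116` → root = Node(val=116, children=[Node(val=3, children=[]), Node(val=3, children=[])])
`root.children[0].val = 262` → root = Node(val=116, children=[Node(val=262, children=[]), Node(val=3, children=[])]); shallow = Node(val=8, children=[Node(val=262, children=[]), Node(val=3, children=[])])
`print(shallow.val)` → prints 8
`print(shallow.children[0].val)` → prints 262
`print(deep.val)` → prints 8
`print(deep.children[0].val)` → prints 3

Answer:
8
262
8
3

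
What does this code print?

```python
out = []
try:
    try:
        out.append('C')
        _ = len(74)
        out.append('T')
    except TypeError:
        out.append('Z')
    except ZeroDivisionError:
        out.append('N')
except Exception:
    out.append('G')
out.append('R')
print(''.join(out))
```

Execution trace: 'C' (inner try body) → 'Z' (inner except TypeError) → 'R' (after the try/except). Output: CZR

Answer: CZR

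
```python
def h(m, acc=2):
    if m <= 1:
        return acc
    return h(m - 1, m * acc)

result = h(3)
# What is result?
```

Accumulator trace (n, acc): (3, 2) -> (2, 6) -> (1, 12) -> return 12

Answer: 12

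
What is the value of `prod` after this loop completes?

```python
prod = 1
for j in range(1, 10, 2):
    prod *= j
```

Product of 1, 3, 5, ... up to 9
`prod` takes the values: 1 → 3 → 15 → 105 → 945

Answer: 945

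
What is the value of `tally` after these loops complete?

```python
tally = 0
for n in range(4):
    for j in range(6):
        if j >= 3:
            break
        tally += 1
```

Inner breaks at 3, outer runs 4 times
`tally` takes the values: 0 → 1 → 2 → 3 → 4 → 5 → 6 → 7 → 8 → 9 → 10 → 11 → 12

Answer: 12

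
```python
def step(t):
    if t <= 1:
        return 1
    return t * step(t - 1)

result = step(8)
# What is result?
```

step(8) = 8 * 7 * 6 * 5 * 4 * 3 * 2 * 1 = 40320

Answer: 40320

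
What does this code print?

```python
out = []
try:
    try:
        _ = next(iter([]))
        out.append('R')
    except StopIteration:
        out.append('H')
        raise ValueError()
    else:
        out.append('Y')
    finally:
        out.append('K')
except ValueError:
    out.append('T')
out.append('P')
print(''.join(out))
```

Execution trace: 'H' (inner except StopIteration) → 'K' (inner finally) → 'T' (outer except ValueError) → 'P' (after the try/except). Output: HKTP

Answer: HKTP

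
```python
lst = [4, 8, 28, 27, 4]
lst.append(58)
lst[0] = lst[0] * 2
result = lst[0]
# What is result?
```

Trace:
`lst = [4, 8, 28, 27, 4]` → lst = [4, 8, 28, 27, 4]
`lst.append(58)` → lst = [4, 8, 28, 27, 4, 58]
`lst[0] = lst[0] * 2` → lst = [8, 8, 28, 27, 4, 58]
`result = lst[0]` → result = 8
So result = 8

Answer: 8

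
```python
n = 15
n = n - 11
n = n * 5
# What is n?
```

Trace:
`n = 15` → n = 15
`n = n - 11` → n = 4
`n = n * 5` → n = 20
So n = 20

Answer: 20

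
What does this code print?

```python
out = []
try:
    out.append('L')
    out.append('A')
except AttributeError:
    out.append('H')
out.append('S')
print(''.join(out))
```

Execution trace: 'L' (try body) → 'A' (try body, no exception) → 'S' (after the try/except). Output: LAS

Answer: LAS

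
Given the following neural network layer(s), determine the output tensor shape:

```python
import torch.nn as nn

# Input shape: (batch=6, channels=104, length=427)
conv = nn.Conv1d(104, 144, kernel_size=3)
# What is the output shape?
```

Input: (6, 104, 427) -> Output: (6, 144, 425)

Answer: (6, 144, 425)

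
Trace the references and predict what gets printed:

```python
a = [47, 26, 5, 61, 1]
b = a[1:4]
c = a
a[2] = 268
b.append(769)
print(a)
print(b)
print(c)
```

Key concept: slice vs alias.
Step by step:
`a = [47, 26, 5, 61, 1]` → a = [47, 26, 5, 61, 1]
`b = a[1:4]` → b = [26, 5, 61]
`c = a` → c = [47, 26, 5, 61, 1] (same object as a)
`a[2] = 268` → a = [47, 26, 268, 61, 1] (same object as c); c = [47, 26, 268, 61, 1] (same object as a)
`b.append(769)` → b = [26, 5, 61, 769]
`print(a)` → prints [47, 26, 268, 61, 1]
`print(b)` → prints [26, 5, 61, 769]
`print(c)` → prints [47, 26, 268, 61, 1]

Answer:
[47, 26, 268, 61, 1]
[26, 5, 61, 769]
[47, 26, 268, 61, 1]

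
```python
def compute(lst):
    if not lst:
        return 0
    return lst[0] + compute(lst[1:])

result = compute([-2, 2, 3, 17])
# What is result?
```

(-2) + 2 + 3 + 17 + 0 = 20

Answer: 20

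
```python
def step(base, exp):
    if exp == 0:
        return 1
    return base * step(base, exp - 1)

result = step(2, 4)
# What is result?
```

step(2, 4) = 2 * 2 * 2 * 2 = 16

Answer: 16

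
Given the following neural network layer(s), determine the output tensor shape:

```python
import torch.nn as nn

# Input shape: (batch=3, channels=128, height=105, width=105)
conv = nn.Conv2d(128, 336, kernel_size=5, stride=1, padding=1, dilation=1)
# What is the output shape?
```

Input: (3, 128, 105, 105) -> Output: (3, 336, 103, 103)

Answer: (3, 336, 103, 103)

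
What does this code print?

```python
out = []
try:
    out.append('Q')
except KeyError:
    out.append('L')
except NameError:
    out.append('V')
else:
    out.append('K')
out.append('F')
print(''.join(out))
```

Execution trace: 'Q' (try body, no exception) → 'K' (else) → 'F' (after the try/except). Output: QKF

Answer: QKF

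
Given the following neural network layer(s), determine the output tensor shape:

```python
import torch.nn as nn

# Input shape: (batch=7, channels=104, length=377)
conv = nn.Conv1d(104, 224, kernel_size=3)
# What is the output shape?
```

Input: (7, 104, 377) -> Output: (7, 224, 375)

Answer: (7, 224, 375)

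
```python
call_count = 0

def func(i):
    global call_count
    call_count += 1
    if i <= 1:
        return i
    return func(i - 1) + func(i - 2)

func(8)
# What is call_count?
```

Calls(i) = 1 + Calls(i-1) + Calls(i-2); Calls(0)=Calls(1)=1. For i=8 this gives 67.

Answer: 67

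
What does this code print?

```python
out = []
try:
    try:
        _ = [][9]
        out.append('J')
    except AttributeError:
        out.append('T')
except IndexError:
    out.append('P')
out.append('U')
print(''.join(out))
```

Execution trace: 'P' (outer except IndexError) → 'U' (after the try/except). Output: PU

Answer: PU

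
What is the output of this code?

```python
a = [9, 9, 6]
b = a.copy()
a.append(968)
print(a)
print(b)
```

Key concept: list.copy() creates independent copy.
Step by step:
`a = [9, 9, 6]` → a = [9, 9, 6]
`b = a.copy()` → b = [9, 9, 6]
`a.append(968)` → a = [9, 9, 6, 968]
`print(a)` → prints [9, 9, 6, 968]
`print(b)` → prints [9, 9, 6]

Answer:
[9, 9, 6, 968]
[9, 9, 6]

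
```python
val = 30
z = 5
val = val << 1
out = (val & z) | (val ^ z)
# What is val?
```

Trace:
`val = 30` → val = 30
`z = 5` → z = 5
`val = val << 1` → val = 60
`out = (val & z) | (val ^ z)` → out = 61
So val = 60

Answer: 60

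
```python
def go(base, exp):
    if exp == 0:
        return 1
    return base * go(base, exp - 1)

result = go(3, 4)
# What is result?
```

go(3, 4) = 3 * 3 * 3 * 3 = 81

Answer: 81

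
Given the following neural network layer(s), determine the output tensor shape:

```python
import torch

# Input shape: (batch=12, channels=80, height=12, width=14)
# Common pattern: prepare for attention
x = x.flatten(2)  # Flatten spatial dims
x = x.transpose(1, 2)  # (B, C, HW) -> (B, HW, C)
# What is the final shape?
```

Input: (12, 80, 12, 14) -> after flatten(2): (12, 80, 168) -> Output: (12, 168, 80)

Answer: (12, 168, 80)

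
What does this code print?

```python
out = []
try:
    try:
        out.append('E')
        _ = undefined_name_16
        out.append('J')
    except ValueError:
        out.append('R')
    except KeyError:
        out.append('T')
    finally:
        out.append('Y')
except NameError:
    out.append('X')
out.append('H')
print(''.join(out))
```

Execution trace: 'E' (try body) → 'Y' (finally) → 'X' (outer except NameError) → 'H' (after the try/except). Output: EYXH

Answer: EYXH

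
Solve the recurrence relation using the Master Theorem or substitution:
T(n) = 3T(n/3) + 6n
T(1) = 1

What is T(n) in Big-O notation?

By Master Theorem: a=3, b=3, f(n)=6n. Since log_3(3) = 1 and f(n) = Θ(n^1), Case 2 applies. T(n) = O(n log n).

Answer: O(n log n)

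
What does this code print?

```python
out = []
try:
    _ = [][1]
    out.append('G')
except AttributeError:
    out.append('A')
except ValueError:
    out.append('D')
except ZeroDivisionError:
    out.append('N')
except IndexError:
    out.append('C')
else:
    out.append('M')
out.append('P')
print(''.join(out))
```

Execution trace: 'C' (except IndexError) → 'P' (after the try/except). Output: CP

Answer: CP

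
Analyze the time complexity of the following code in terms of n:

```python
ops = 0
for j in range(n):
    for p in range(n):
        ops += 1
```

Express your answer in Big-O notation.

Each loop level contributes: n × n. Multiplying the contributions gives O(n^2).

Answer: O(n^2)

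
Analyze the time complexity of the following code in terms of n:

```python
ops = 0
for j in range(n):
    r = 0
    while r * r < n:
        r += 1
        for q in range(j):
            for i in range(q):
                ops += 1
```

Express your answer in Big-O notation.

Each loop level contributes: n × √n × n × n. Multiplying the contributions gives O(n^3√n).

Answer: O(n^3√n)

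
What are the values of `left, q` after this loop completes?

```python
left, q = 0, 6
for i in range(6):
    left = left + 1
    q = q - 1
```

left goes 0→6, q goes 6→0
`left, q` takes the values: (0, 6) → (1, 6) → (1, 5) → (2, 5) → (2, 4) → (3, 4) → (3, 3) → (4, 3) → (4, 2) → (5, 2) → (5, 1) → (6, 1) → (6, 0)

Answer: 6, 0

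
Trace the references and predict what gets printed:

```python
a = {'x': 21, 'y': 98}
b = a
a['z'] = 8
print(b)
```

Key concept: dict aliasing.
Step by step:
`a = {'x': 21, 'y': 98}` → a = {'x': 21, 'y': 98}
`b = a` → b = {'x': 21, 'y': 98} (same object as a)
`a['z'] = 8` → a = {'x': 21, 'y': 98, 'z': 8} (same object as b); b = {'x': 21, 'y': 98, 'z': 8} (same object as a)
`print(b)` → prints {'x': 21, 'y': 98, 'z': 8}

Answer: {'x': 21, 'y': 98, 'z': 8}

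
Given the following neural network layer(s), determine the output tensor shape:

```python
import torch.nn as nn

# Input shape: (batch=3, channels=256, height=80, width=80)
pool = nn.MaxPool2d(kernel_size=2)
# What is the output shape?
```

Input: (3, 256, 80, 80) -> Output: (3, 256, 40, 40)

Answer: (3, 256, 40, 40)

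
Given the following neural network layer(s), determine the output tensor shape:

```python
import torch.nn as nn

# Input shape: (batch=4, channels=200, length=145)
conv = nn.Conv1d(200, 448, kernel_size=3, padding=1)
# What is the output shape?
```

Input: (4, 200, 145) -> Output: (4, 448, 145)

Answer: (4, 448, 145)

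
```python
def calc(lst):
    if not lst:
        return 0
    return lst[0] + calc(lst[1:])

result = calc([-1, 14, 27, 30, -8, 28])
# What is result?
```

(-1) + 14 + 27 + 30 + (-8) + 28 + 0 = 90

Answer: 90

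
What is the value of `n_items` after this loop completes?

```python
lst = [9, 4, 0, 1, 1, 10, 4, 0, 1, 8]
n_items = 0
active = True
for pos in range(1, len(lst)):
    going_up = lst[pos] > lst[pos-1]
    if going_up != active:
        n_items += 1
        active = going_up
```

Count direction changes in [9, 4, 0, 1, 1, 10, 4, 0, 1, 8]
`n_items` takes the values: 0 → 1 → 2 → 3 → 4 → 5 → 6

Answer: 6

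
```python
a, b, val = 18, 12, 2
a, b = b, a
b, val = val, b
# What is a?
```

Trace:
`a, b, val = 18, 12, 2` → a = 18; b = 12; val = 2
`a, b = b, a` → a = 12; b = 18
`b, val = val, b` → b = 2; val = 18
So a = 12

Answer: 12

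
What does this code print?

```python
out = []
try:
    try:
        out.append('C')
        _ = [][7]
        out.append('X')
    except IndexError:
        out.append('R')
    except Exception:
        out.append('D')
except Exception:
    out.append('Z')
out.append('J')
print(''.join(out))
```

Execution trace: 'C' (inner try body) → 'R' (inner except IndexError) → 'J' (after the try/except). Output: CRJ

Answer: CRJ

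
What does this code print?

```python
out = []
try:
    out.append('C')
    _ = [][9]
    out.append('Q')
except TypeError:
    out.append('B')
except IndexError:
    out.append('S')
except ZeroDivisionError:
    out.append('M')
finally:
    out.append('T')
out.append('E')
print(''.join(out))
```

Execution trace: 'C' (try body) → 'S' (except IndexError) → 'T' (finally) → 'E' (after the try/except). Output: CSTE

Answer: CSTE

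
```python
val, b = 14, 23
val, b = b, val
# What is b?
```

Trace:
`val, b = 14, 23` → val = 14; b = 23
`val, b = b, val` → val = 23; b = 14
So b = 14

Answer: 14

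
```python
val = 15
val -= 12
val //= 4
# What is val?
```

Trace:
`val = 15` → val = 15
`val -= 12` → val = 3
`val //= 4` → val = 0
So val = 0

Answer: 0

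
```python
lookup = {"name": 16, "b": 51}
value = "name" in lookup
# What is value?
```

Trace:
`lookup = {"name": 16, "b": 51}` → lookup = {'name': 16, 'b': 51}
`value = "name" in lookup` → value = True
So value = True

Answer: True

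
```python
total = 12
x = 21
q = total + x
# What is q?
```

Trace:
`total = 12` → total = 12
`x = 21` → x = 21
`q = total + x` → q = 33
So q = 33

Answer: 33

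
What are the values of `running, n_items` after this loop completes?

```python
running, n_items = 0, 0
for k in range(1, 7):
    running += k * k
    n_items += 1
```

Sum of squares and count
`running, n_items` takes the values: (0, 0) → (1, 0) → (1, 1) → (5, 1) → (5, 2) → (14, 2) → (14, 3) → (30, 3) → (30, 4) → (55, 4) → (55, 5) → (91, 5) → (91, 6)

Answer: 91, 6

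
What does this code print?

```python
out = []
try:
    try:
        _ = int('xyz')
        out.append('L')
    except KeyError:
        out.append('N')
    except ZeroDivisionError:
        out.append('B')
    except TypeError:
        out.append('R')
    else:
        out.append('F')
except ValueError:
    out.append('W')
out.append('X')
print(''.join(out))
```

Execution trace: 'W' (outer except ValueError) → 'X' (after the try/except). Output: WX

Answer: WX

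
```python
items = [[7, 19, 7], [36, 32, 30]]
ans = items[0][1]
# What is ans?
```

Trace:
`items = [[7, 19, 7], [36, 32, 30]]` → items = [[7, 19, 7], [36, 32, 30]]
`ans = items[0][1]` → ans = 19
So ans = 19

Answer: 19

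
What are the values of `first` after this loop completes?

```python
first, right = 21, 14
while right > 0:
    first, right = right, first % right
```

GCD of 21 and 14
`first` takes the values: 21 → 14 → 7

Answer: 7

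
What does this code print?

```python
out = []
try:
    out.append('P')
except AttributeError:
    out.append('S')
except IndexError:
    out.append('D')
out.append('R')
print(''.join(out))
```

Execution trace: 'P' (try body, no exception) → 'R' (after the try/except). Output: PR

Answer: PR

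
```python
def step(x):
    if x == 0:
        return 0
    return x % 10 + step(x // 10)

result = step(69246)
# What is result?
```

Sum of digits of 69246: 6 + 4 + 2 + 9 + 6 = 27

Answer: 27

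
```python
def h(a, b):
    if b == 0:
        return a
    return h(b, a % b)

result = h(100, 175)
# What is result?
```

h(100, 175) -> h(175, 100) -> h(100, 75) -> h(75, 25) -> h(25, 0) -> 25

Answer: 25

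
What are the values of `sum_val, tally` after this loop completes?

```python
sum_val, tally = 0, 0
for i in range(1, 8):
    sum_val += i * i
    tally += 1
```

Sum of squares and count
`sum_val, tally` takes the values: (0, 0) → (1, 0) → (1, 1) → (5, 1) → (5, 2) → (14, 2) → (14, 3) → (30, 3) → (30, 4) → (55, 4) → (55, 5) → (91, 5) → (91, 6) → (140, 6) → (140, 7)

Answer: 140, 7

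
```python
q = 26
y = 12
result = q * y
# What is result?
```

Trace:
`q = 26` → q = 26
`y = 12` → y = 12
`result = q * y` → result = 312
So result = 312

Answer: 312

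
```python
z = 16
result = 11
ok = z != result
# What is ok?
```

Trace:
`z = 16` → z = 16
`result = 11` → result = 11
`ok = z != result` → ok = True
So ok = True

Answer: True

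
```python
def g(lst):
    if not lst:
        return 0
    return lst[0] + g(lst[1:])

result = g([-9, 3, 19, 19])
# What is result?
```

(-9) + 3 + 19 + 19 + 0 = 32

Answer: 32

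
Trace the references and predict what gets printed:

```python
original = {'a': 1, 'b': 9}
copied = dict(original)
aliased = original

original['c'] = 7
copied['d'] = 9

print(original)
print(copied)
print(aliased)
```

Key concept: dict() creates copy, assignment creates alias.
Step by step:
`original = {'a': 1, 'b': 9}` → original = {'a': 1, 'b': 9}
`copied = dict(original)` → copied = {'a': 1, 'b': 9}
`aliased = original` → aliased = {'a': 1, 'b': 9} (same object as original)
`original['c'] = 7` → original = {'a': 1, 'b': 9, 'c': 7} (same object as aliased); aliased = {'a': 1, 'b': 9, 'c': 7} (same object as original)
`copied['d'] = 9` → copied = {'a': 1, 'b': 9, 'd': 9}
`print(original)` → prints {'a': 1, 'b': 9, 'c': 7}
`print(copied)` → prints {'a': 1, 'b': 9, 'd': 9}
`print(aliased)` → prints {'a': 1, 'b': 9, 'c': 7}

Answer:
{'a': 1, 'b': 9, 'c': 7}
{'a': 1, 'b': 9, 'd': 9}
{'a': 1, 'b': 9, 'c': 7}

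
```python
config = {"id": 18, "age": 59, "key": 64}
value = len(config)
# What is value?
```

Trace:
`config = {"id": 18, "age": 59, "key": 64}` → config = {'id': 18, 'age': 59, 'key': 64}
`value = len(config)` → value = 3
So value = 3

Answer: 3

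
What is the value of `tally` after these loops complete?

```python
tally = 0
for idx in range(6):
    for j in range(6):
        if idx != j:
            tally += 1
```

6² - 6 (exclude diagonal)
`tally` takes the values: 0 → 1 → 2 → 3 → 4 → 5 → 6 → 7 → 8 → 9 → 10 → 11 → 12 → 13 → 14 → 15 → 16 → 17 → 18 → 19 → 20 → 21 → 22 → 23 → 24 → 25 → 26 → 27 → 28 → 29 → 30

Answer: 30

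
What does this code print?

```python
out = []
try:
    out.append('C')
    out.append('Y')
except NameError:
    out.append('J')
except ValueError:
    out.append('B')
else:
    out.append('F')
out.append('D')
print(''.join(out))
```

Execution trace: 'C' (try body) → 'Y' (try body, no exception) → 'F' (else) → 'D' (after the try/except). Output: CYFD

Answer: CYFD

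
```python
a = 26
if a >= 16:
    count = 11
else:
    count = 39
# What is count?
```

Trace:
`a = 26` → a = 26
`if a >= 16: ...` → a >= 16 is True → count = 11
So count = 11

Answer: 11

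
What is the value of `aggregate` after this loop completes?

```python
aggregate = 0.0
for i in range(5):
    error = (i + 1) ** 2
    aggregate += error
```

Sum of squared losses 1² + 2² + ... + 5²
`aggregate` takes the values: 0.0 → 1.0 → 5.0 → 14.0 → 30.0 → 55.0

Answer: 55.0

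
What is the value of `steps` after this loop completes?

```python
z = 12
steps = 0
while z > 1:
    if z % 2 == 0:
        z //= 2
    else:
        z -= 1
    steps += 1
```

Steps to reduce 12 to 1
`steps` takes the values: 0 → 1 → 2 → 3 → 4

Answer: 4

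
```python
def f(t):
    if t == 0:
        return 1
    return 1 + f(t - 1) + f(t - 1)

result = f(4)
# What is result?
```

f(t) = 1 + 2·f(t-1), f(0)=1. Closed form: (1+1)·2^4 - 1 = 31.

Answer: 31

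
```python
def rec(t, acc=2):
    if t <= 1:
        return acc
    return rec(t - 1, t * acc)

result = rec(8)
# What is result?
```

Accumulator trace (n, acc): (8, 2) -> (7, 16) -> (6, 112) -> (5, 672) -> (4, 3360) -> (3, 13440) -> (2, 40320) -> (1, 80640) -> return 80640

Answer: 80640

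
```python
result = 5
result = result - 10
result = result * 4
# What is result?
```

Trace:
`result = 5` → result = 5
`result = result - 10` → result = -5
`result = result * 4` → result = -20
So result = -20

Answer: -20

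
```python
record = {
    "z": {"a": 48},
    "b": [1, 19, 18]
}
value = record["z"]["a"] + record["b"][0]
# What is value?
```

Trace:
`record = { ...` → record = {'z': {'a': 48}, 'b': [1, 19, 18]}
`value = record["z"]["a"] + record["b"][0]` → value = 49
So value = 49

Answer: 49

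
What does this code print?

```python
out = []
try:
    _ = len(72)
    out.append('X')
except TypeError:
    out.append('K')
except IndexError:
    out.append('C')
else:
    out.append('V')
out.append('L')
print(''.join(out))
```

Execution trace: 'K' (except TypeError) → 'L' (after the try/except). Output: KL

Answer: KL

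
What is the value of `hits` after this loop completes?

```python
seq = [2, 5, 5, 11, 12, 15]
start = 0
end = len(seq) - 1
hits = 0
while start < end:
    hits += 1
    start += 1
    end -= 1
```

Iterations until pointers meet (list length 6)
`hits` takes the values: 0 → 1 → 2 → 3

Answer: 3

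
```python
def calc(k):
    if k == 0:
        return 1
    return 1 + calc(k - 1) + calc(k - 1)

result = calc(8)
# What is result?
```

calc(k) = 1 + 2·calc(k-1), calc(0)=1. Closed form: (1+1)·2^8 - 1 = 511.

Answer: 511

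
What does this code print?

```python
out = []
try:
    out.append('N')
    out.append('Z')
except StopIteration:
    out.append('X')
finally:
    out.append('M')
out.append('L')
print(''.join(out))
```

Execution trace: 'N' (try body) → 'Z' (try body, no exception) → 'M' (finally) → 'L' (after the try/except). Output: NZML

Answer: NZML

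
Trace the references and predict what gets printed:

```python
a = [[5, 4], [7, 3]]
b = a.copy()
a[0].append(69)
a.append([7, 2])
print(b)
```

Key concept: shallow copy with nested lists.
Step by step:
`a = [[5, 4], [7, 3]]` → a = [[5, 4], [7, 3]]
`b = a.copy()` → b = [[5, 4], [7, 3]]
`a[0].append(69)` → a = [[5, 4, 69], [7, 3]]; b = [[5, 4, 69], [7, 3]]
`a.append([7, 2])` → a = [[5, 4, 69], [7, 3], [7, 2]]
`print(b)` → prints [[5, 4, 69], [7, 3]]

Answer: [[5, 4, 69], [7, 3]]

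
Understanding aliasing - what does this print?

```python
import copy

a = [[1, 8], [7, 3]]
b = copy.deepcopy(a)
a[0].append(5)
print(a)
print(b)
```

Key concept: deep copy is fully independent.
Step by step:
`a = [[1, 8], [7, 3]]` → a = [[1, 8], [7, 3]]
`b = copy.deepcopy(a)` → b = [[1, 8], [7, 3]]
`a[0].append(5)` → a = [[1, 8, 5], [7, 3]]
`print(a)` → prints [[1, 8, 5], [7, 3]]
`print(b)` → prints [[1, 8], [7, 3]]

Answer:
[[1, 8, 5], [7, 3]]
[[1, 8], [7, 3]]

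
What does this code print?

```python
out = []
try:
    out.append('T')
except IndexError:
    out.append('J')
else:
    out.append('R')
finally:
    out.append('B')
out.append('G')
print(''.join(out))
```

Execution trace: 'T' (try body, no exception) → 'R' (else) → 'B' (finally) → 'G' (after the try/except). Output: TRBG

Answer: TRBG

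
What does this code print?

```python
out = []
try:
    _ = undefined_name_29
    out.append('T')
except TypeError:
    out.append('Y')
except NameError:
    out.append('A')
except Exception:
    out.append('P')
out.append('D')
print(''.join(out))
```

Execution trace: 'A' (except NameError) → 'D' (after the try/except). Output: AD

Answer: AD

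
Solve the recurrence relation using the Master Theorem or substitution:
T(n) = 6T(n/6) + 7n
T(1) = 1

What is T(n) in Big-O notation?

By Master Theorem: a=6, b=6, f(n)=7n. Since log_6(6) = 1 and f(n) = Θ(n^1), Case 2 applies. T(n) = O(n log n).

Answer: O(n log n)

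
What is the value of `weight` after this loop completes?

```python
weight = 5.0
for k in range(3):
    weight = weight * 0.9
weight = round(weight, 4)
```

Exponential decay: 5.0 * 0.9^3
`weight` takes the values: 5.0 → 4.5 → 4.05 → 3.645

Answer: 3.645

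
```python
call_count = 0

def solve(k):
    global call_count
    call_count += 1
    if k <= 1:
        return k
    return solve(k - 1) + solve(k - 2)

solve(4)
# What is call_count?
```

Calls(k) = 1 + Calls(k-1) + Calls(k-2); Calls(0)=Calls(1)=1. For k=4 this gives 9.

Answer: 9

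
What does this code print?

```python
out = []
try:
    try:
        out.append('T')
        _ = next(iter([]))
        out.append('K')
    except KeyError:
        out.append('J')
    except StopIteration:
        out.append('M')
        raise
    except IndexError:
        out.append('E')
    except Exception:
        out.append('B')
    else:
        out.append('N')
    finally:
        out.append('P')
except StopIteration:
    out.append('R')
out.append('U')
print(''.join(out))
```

Execution trace: 'T' (try body) → 'M' (except StopIteration) → 'P' (finally) → 'R' (outer except StopIteration) → 'U' (after the try/except). Output: TMPRU

Answer: TMPRU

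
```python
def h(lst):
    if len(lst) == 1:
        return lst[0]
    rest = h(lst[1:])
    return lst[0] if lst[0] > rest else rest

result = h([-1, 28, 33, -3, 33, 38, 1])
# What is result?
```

Recursive max over [-1, 28, 33, -3, 33, 38, 1] = 38

Answer: 38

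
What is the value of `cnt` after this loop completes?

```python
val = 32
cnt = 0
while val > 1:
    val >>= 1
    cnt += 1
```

Count right shifts until 1
`cnt` takes the values: 0 → 1 → 2 → 3 → 4 → 5

Answer: 5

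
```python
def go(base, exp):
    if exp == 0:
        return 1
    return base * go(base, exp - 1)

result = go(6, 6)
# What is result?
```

go(6, 6) = 6 * 6 * 6 * 6 * 6 * 6 = 46656

Answer: 46656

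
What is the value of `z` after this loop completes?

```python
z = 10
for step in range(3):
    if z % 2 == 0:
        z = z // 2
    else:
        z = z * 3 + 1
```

Collatz-style transformation from 10
`z` takes the values: 10 → 5 → 16 → 8

Answer: 8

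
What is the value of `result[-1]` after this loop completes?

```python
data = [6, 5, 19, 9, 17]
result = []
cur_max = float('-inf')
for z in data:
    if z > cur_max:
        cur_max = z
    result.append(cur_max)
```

Running max ends at 19
`result` takes the values: [] → [6] → [6, 6] → [6, 6, 19] → [6, 6, 19, 19] → [6, 6, 19, 19, 19]
So `result[-1]` = 19

Answer: 19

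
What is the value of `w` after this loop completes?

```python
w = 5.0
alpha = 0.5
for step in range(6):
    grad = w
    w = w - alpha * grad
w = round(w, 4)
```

Gradient descent: w = 5.0 * (1 - 0.5)^6
`w` takes the values: 5.0 → 2.5 → 1.25 → 0.625 → 0.3125 → 0.15625 → 0.078125 → 0.0781

Answer: 0.0781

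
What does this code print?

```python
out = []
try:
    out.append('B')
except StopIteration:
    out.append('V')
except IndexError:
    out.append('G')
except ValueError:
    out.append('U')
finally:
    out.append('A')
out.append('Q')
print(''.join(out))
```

Execution trace: 'B' (try body, no exception) → 'A' (finally) → 'Q' (after the try/except). Output: BAQ

Answer: BAQ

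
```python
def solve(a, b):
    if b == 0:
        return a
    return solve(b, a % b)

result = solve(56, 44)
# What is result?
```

solve(56, 44) -> solve(44, 12) -> solve(12, 8) -> solve(8, 4) -> solve(4, 0) -> 4

Answer: 4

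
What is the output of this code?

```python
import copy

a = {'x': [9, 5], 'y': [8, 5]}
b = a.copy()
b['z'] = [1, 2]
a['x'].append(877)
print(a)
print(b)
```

Key concept: shallow copy of dict with mutable values.
Step by step:
`a = {'x': [9, 5], 'y': [8, 5]}` → a = {'x': [9, 5], 'y': [8, 5]}
`b = a.copy()` → b = {'x': [9, 5], 'y': [8, 5]}
`b['z'] = [1, 2]` → b = {'x': [9, 5], 'y': [8, 5], 'z': [1, 2]}
`a['x'].append(877)` → a = {'x': [9, 5, 877], 'y': [8, 5]}; b = {'x': [9, 5, 877], 'y': [8, 5], 'z': [1, 2]}
`print(a)` → prints {'x': [9, 5, 877], 'y': [8, 5]}
`print(b)` → prints {'x': [9, 5, 877], 'y': [8, 5], 'z': [1, 2]}

Answer:
{'x': [9, 5, 877], 'y': [8, 5]}
{'x': [9, 5, 877], 'y': [8, 5], 'z': [1, 2]}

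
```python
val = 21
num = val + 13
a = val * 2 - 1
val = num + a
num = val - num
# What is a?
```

Trace:
`val = 21` → val = 21
`num = val + 13` → num = 34
`a = val * 2 - 1` → a = 41
`val = num + a` → val = 75
`num = val - num` → num = 41
So a = 41

Answer: 41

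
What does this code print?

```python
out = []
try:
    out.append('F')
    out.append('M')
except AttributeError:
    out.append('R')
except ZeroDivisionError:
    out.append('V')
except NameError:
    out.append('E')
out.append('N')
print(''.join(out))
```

Execution trace: 'F' (try body) → 'M' (try body, no exception) → 'N' (after the try/except). Output: FMN

Answer: FMN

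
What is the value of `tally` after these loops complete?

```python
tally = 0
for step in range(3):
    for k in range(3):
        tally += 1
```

3 * 3 = 9
`tally` takes the values: 0 → 1 → 2 → 3 → 4 → 5 → 6 → 7 → 8 → 9

Answer: 9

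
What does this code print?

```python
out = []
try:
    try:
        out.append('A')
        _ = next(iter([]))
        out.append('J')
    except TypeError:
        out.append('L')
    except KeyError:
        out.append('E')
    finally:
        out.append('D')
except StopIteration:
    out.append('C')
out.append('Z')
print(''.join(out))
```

Execution trace: 'A' (inner try body) → 'D' (inner finally) → 'C' (outer except StopIteration) → 'Z' (after the try/except). Output: ADCZ

Answer: ADCZ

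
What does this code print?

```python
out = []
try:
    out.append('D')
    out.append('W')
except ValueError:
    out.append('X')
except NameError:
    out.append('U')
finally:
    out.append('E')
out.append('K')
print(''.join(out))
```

Execution trace: 'D' (try body) → 'W' (try body, no exception) → 'E' (finally) → 'K' (after the try/except). Output: DWEK

Answer: DWEK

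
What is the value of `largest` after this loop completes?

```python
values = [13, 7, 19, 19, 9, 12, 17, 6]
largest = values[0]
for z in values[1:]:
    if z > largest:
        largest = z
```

Maximum of [13, 7, 19, 19, 9, 12, 17, 6]
`largest` takes the values: 13 → 19

Answer: 19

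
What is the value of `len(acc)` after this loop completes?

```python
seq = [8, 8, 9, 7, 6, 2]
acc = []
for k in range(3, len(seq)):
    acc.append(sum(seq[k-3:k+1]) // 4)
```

Number of 4-element averages
`acc` takes the values: [] → [8] → [8, 7] → [8, 7, 6]
So `len(acc)` = 3

Answer: 3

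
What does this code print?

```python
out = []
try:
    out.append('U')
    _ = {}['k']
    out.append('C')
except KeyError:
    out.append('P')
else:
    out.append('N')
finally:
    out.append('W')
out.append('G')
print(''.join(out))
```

Execution trace: 'U' (try body) → 'P' (except KeyError) → 'W' (finally) → 'G' (after the try/except). Output: UPWG

Answer: UPWG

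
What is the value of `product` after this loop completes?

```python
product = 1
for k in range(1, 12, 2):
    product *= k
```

Product of 1, 3, 5, ... up to 11
`product` takes the values: 1 → 3 → 15 → 105 → 945 → 10395

Answer: 10395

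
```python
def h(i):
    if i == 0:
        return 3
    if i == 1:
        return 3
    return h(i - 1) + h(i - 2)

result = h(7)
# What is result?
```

Build up from base cases: h(0)=3, h(1)=3, h(2)=6, h(3)=9, h(4)=15, h(5)=24, h(6)=39, ..., h(7)=63

Answer: 63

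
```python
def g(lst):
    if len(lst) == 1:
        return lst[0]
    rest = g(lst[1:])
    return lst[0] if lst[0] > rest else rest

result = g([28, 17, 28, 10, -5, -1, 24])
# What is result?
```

Recursive max over [28, 17, 28, 10, -5, -1, 24] = 28

Answer: 28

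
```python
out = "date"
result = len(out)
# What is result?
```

Trace:
`out = "date"` → out = 'date'
`result = len(out)` → result = 4
So result = 4

Answer: 4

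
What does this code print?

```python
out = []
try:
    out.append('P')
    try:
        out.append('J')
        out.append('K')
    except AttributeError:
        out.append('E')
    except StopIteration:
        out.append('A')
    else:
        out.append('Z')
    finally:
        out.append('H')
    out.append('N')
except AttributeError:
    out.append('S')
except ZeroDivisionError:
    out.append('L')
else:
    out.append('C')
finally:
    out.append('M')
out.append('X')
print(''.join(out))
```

Execution trace: 'P' (try body) → 'J' (inner try body) → 'K' (inner try body, no exception) → 'Z' (inner else) → 'H' (inner finally) → 'N' (try body, no exception) → 'C' (else) → 'M' (finally) → 'X' (after the try/except). Output: PJKZHNCMX

Answer: PJKZHNCMX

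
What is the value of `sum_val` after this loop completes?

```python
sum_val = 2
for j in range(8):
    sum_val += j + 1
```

Start at 2, add 1 to 8 = 38
`sum_val` takes the values: 2 → 3 → 5 → 8 → 12 → 17 → 23 → 30 → 38

Answer: 38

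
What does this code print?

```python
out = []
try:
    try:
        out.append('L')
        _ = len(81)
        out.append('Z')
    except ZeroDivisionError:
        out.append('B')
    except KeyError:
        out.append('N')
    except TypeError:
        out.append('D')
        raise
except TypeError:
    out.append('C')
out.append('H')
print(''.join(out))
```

Execution trace: 'L' (inner try body) → 'D' (inner except TypeError) → 'C' (outer except TypeError) → 'H' (after the try/except). Output: LDCH

Answer: LDCH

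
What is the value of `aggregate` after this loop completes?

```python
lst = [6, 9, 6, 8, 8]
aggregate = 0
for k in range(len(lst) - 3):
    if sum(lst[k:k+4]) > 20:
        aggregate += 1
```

Count windows with sum > 20
`aggregate` takes the values: 0 → 1 → 2

Answer: 2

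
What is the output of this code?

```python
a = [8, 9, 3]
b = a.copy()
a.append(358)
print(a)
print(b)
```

Key concept: list.copy() creates independent copy.
Step by step:
`a = [8, 9, 3]` → a = [8, 9, 3]
`b = a.copy()` → b = [8, 9, 3]
`a.append(358)` → a = [8, 9, 3, 358]
`print(a)` → prints [8, 9, 3, 358]
`print(b)` → prints [8, 9, 3]

Answer:
[8, 9, 3, 358]
[8, 9, 3]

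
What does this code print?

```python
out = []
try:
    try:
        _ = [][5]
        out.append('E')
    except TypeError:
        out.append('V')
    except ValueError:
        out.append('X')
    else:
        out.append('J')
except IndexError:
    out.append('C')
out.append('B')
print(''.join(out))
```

Execution trace: 'C' (outer except IndexError) → 'B' (after the try/except). Output: CB

Answer: CB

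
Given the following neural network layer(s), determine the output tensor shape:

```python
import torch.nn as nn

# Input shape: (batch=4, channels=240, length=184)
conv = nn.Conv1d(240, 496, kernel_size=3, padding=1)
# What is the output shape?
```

Input: (4, 240, 184) -> Output: (4, 496, 184)

Answer: (4, 496, 184)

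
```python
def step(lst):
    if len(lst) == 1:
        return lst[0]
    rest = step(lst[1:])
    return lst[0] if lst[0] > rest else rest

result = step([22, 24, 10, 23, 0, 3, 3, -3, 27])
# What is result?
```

Recursive max over [22, 24, 10, 23, 0, 3, 3, -3, 27] = 27

Answer: 27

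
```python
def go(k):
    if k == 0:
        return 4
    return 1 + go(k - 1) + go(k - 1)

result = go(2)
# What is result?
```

go(k) = 1 + 2·go(k-1), go(0)=4. Closed form: (4+1)·2^2 - 1 = 19.

Answer: 19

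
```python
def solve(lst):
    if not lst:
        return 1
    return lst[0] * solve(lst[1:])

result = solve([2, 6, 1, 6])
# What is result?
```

Product over [2, 6, 1, 6] = 2 * 6 * 1 * 6 = 72

Answer: 72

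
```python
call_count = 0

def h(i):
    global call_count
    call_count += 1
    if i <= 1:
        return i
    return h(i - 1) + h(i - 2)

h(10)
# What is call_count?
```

Calls(i) = 1 + Calls(i-1) + Calls(i-2); Calls(0)=Calls(1)=1. For i=10 this gives 177.

Answer: 177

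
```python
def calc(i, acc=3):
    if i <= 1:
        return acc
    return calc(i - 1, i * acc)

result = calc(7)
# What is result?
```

Accumulator trace (n, acc): (7, 3) -> (6, 21) -> (5, 126) -> (4, 630) -> (3, 2520) -> (2, 7560) -> (1, 15120) -> return 15120

Answer: 15120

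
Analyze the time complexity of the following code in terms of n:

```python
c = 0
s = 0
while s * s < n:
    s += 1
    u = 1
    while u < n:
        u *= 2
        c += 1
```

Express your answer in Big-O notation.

Each loop level contributes: √n × log n. Multiplying the contributions gives O(√n log n).

Answer: O(√n log n)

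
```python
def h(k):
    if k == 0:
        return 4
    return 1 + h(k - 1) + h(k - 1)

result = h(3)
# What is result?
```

h(k) = 1 + 2·h(k-1), h(0)=4. Closed form: (4+1)·2^3 - 1 = 39.

Answer: 39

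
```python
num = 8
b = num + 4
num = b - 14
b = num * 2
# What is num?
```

Trace:
`num = 8` → num = 8
`b = num + 4` → b = 12
`num = b - 14` → num = -2
`b = num * 2` → b = -4
So num = -2

Answer: -2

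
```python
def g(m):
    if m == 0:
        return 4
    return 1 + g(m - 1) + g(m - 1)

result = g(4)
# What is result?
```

g(m) = 1 + 2·g(m-1), g(0)=4. Closed form: (4+1)·2^4 - 1 = 79.

Answer: 79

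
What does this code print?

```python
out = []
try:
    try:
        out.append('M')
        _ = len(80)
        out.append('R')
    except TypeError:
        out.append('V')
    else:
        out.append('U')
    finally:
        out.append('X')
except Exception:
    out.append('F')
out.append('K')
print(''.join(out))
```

Execution trace: 'M' (inner try body) → 'V' (inner except TypeError) → 'X' (inner finally) → 'K' (after the try/except). Output: MVXK

Answer: MVXK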